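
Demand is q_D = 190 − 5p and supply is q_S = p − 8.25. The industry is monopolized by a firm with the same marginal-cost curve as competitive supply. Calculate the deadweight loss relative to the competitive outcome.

In inverse form: demand p = 38 − 0.2q, supply p = 8.25 + q.
Competitive equilibrium: 38 − 0.2q = 8.25 + q → q* = 24.7917, p* = 33.0417.
Marginal revenue: MR = 38 − 0.4q. Set MR = MC: 38 − 0.4q = 8.25 + q → q_m = 21.25.
Price p_m = 38 − 0.2·21.25 = 33.75; MC(q_m) = 8.25 + 1·21.25 = 29.5.
Competitive q* = 24.7917, so Δq = 3.5417; wedge = 33.75 − 29.5 = 4.25.
The triangle = ½ × 3.5417 × 4.25 = 7.53.

7.53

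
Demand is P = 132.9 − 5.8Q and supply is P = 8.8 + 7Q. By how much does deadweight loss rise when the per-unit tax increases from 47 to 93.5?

Competitive equilibrium: 132.9 − 5.8Q = 8.8 + 7Q → Q* = 9.6953, P* = 76.6672.
For a per-unit tax t: ΔQ = t/12.8, so DWL = ½·t·(t/12.8) = t²/25.6.
At t = 47: DWL = 86.289. At t = 93.5: DWL = 341.494.
Increase = 341.494 − 86.289 = 255.21.

255.21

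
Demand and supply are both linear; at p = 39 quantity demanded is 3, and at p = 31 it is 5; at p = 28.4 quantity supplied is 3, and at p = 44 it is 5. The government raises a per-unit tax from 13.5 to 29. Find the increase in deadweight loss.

Demand slope = (31 − 39)/(5 − 3) = −4, so p = 51 − 4q.
Supply slope = (44 − 28.4)/(5 − 3) = 7.8, so p = 5 + 7.8q.
Competitive equilibrium: 51 − 4q = 5 + 7.8q → q* = 3.8983, p* = 35.4068.
For a per-unit tax t: Δq = t/11.8, so DWL = ½·t·(t/11.8) = t²/23.6.
At t = 13.5: DWL = 7.722. At t = 29: DWL = 35.636.
Increase = 35.636 − 7.722 = 27.91.

27.91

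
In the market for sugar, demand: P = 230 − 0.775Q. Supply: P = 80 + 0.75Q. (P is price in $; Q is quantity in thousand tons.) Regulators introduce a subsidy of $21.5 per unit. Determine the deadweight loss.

Competitive equilibrium: 230 − 0.775Q = 80 + 0.75Q → Q* = 98.3607, P* = 153.7705.
The subsidy lowers effective supply by 21.5: P = 58.5 + 0.75Q.
New quantity: 230 − 0.775Q = 58.5 + 0.75Q → Q' = 112.459.
Overproduction ΔQ = 112.459 − 98.3607 = 14.0983; wedge = subsidy = 21.5.
DWL = ½ × 14.0983 × 21.5 = $151.56 thousand.

$151.56 thousand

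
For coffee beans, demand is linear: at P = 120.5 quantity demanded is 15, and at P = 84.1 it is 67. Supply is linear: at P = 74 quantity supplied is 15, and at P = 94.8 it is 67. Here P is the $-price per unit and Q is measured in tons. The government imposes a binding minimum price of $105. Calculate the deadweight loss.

$222.87

Demand slope = (84.1 − 120.5)/(67 − 15) = −0.7, so P = 131 − 0.7Q.
Supply slope = (94.8 − 74)/(67 − 15) = 0.4, so P = 68 + 0.4Q.
Competitive equilibrium: 131 − 0.7Q = 68 + 0.4Q → Q* = 57.2727, P* = 90.9091.
At the floor P = 105, quantity demanded = (131 − 105)/0.7 = 37.1429.
Sellers' marginal cost at Q' = 37.1429: 68 + 0.4·37.1429 = 82.8572.
ΔQ = 57.2727 − 37.1429 = 20.1298; wedge = 105 − 82.8572 = 22.1428.
Deadweight loss = ½ × 20.1298 × 22.1428 = $222.87.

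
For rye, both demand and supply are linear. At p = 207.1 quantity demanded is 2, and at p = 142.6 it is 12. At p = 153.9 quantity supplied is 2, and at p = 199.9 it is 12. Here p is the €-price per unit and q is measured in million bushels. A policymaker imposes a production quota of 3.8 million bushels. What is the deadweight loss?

€50.21 million

Demand slope = (142.6 − 207.1)/(12 − 2) = −6.45, so p = 220 − 6.45q.
Supply slope = (199.9 − 153.9)/(12 − 2) = 4.6, so p = 144.7 + 4.6q.
Competitive equilibrium: 220 − 6.45q = 144.7 + 4.6q → q* = 6.8145, p* = 176.0466.
At q = 3.8: demand price = 220 − 6.45·3.8 = 195.49; supply price = 144.7 + 4.6·3.8 = 162.18.
Δq = 6.8145 − 3.8 = 3.0145; wedge = 195.49 − 162.18 = 33.31.
Deadweight loss = ½ × 3.0145 × 33.31 = €50.21 million.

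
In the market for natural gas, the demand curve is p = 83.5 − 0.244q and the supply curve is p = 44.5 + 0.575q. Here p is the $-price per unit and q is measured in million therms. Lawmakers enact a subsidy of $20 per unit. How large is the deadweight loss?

$244.20 million

Competitive equilibrium: 83.5 − 0.244q = 44.5 + 0.575q → q* = 47.619, p* = 71.881.
The subsidy lowers effective supply by 20: p = 24.5 + 0.575q.
New quantity: 83.5 − 0.244q = 24.5 + 0.575q → q' = 72.0391.
Overproduction Δq = 72.0391 − 47.619 = 24.4201; wedge = subsidy = 20.
Deadweight loss = ½ × 24.4201 × 20 = $244.20 million.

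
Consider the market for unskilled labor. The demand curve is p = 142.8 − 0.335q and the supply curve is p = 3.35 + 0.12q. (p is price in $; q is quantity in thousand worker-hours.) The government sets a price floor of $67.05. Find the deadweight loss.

Competitive equilibrium: 142.8 − 0.335q = 3.35 + 0.12q → q* = 306.4835, p* = 40.128.
At the floor p = 67.05, quantity demanded = (142.8 − 67.05)/0.335 = 226.1194.
Sellers' marginal cost at q' = 226.1194: 3.35 + 0.12·226.1194 = 30.4843.
Δq = 306.4835 − 226.1194 = 80.3641; wedge = 67.05 − 30.4843 = 36.5657.
DWL = ½ × 80.3641 × 36.5657 = $1469.28 thousand.

$1469.28 thousand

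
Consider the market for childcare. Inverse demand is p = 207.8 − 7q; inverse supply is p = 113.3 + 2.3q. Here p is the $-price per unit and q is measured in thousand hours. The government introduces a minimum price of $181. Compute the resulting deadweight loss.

$186.48 thousand

Competitive equilibrium: 207.8 − 7q = 113.3 + 2.3q → q* = 10.1613, p* = 136.671.
At the floor p = 181, quantity demanded = (207.8 − 181)/7 = 3.8286.
Sellers' marginal cost at q' = 3.8286: 113.3 + 2.3·3.8286 = 122.1058.
Δq = 10.1613 − 3.8286 = 6.3327; wedge = 181 − 122.1058 = 58.8942.
Deadweight loss = ½ × 6.3327 × 58.8942 = $186.48 thousand.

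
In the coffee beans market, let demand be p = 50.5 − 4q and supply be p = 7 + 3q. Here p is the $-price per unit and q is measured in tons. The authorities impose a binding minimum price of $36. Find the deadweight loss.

$23.47

Competitive equilibrium: 50.5 − 4q = 7 + 3q → q* = 6.2143, p* = 25.6429.
At the floor p = 36, quantity demanded = (50.5 − 36)/4 = 3.625.
Sellers' marginal cost at q' = 3.625: 7 + 3·3.625 = 17.875.
Δq = 6.2143 − 3.625 = 2.5893; wedge = 36 − 17.875 = 18.125.
Deadweight loss = ½ × 2.5893 × 18.125 = $23.47.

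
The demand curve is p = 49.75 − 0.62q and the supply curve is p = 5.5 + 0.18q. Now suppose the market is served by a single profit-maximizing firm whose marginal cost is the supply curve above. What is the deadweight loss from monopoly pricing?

Competitive equilibrium: 49.75 − 0.62q = 5.5 + 0.18q → q* = 55.3125, p* = 15.4563.
Marginal revenue: MR = 49.75 − 1.24q. Set MR = MC: 49.75 − 1.24q = 5.5 + 0.18q → q_m = 31.162.
Price p_m = 49.75 − 0.62·31.162 = 30.4296; MC(q_m) = 5.5 + 0.18·31.162 = 11.1092.
Competitive q* = 55.3125, so Δq = 24.1505; wedge = 30.4296 − 11.1092 = 19.3204.
DWL = ½ × 24.1505 × 19.3204 = 233.30.

233.30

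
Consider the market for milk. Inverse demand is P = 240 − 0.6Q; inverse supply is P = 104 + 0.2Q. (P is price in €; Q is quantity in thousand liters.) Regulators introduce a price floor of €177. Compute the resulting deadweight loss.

€1690 thousand

Competitive equilibrium: 240 − 0.6Q = 104 + 0.2Q → Q* = 170, P* = 138.
At the floor P = 177, quantity demanded = (240 − 177)/0.6 = 105.
Sellers' marginal cost at Q' = 105: 104 + 0.2·105 = 125.
ΔQ = 170 − 105 = 65; wedge = 177 − 125 = 52.
Welfare loss = ½ × 65 × 52 = €1690 thousand.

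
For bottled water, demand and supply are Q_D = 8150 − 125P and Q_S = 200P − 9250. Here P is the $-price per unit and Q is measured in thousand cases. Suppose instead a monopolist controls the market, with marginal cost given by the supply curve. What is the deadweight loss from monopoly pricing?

In inverse form: demand P = 65.2 − 0.008Q, supply P = 46.25 + 0.005Q.
Competitive equilibrium: 65.2 − 0.008Q = 46.25 + 0.005Q → Q* = 1457.69231, P* = 53.53846.
Marginal revenue: MR = 65.2 − 0.016Q. Set MR = MC: 65.2 − 0.016Q = 46.25 + 0.005Q → Q_m = 902.38095.
Price P_m = 65.2 − 0.008·902.38095 = 57.98095; MC(Q_m) = 46.25 + 0.005·902.38095 = 50.7619.
Competitive Q* = 1457.69231, so ΔQ = 555.31136; wedge = 57.98095 − 50.7619 = 7.21905.
DWL = ½ × 555.31136 × 7.21905 = $2004.41 thousand.

$2004.41 thousand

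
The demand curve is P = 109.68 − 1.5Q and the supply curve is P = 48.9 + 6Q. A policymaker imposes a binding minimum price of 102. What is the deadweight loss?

33.39

Competitive equilibrium: 109.68 − 1.5Q = 48.9 + 6Q → Q* = 8.104, P* = 97.524.
At the floor P = 102, quantity demanded = (109.68 − 102)/1.5 = 5.12.
Sellers' marginal cost at Q' = 5.12: 48.9 + 6·5.12 = 79.62.
ΔQ = 8.104 − 5.12 = 2.984; wedge = 102 − 79.62 = 22.38.
Welfare loss = ½ × 2.984 × 22.38 = 33.39.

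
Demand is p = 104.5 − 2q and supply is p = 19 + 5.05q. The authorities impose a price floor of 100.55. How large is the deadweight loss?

Competitive equilibrium: 104.5 − 2q = 19 + 5.05q → q* = 12.12766, p* = 80.24468.
At the floor p = 100.55, quantity demanded = (104.5 − 100.55)/2 = 1.975.
Sellers' marginal cost at q' = 1.975: 19 + 5.05·1.975 = 28.97375.
Δq = 12.12766 − 1.975 = 10.15266; wedge = 100.55 − 28.97375 = 71.57625.
Welfare loss = ½ × 10.15266 × 71.57625 = 363.34.

363.34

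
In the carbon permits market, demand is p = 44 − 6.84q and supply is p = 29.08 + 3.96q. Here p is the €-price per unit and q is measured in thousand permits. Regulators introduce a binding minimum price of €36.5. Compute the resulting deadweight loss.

Competitive equilibrium: 44 − 6.84q = 29.08 + 3.96q → q* = 1.3815, p* = 34.5507.
At the floor p = 36.5, quantity demanded = (44 − 36.5)/6.84 = 1.0965.
Sellers' marginal cost at q' = 1.0965: 29.08 + 3.96·1.0965 = 33.4221.
Δq = 1.3815 − 1.0965 = 0.285; wedge = 36.5 − 33.4221 = 3.0779.
The triangle = ½ × 0.285 × 3.0779 = €0.44 thousand.

€0.44 thousand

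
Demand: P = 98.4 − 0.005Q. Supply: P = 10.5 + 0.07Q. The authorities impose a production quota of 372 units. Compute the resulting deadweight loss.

Competitive equilibrium: 98.4 − 0.005Q = 10.5 + 0.07Q → Q* = 1172, P* = 92.54.
At Q = 372: demand price = 98.4 − 0.005·372 = 96.54; supply price = 10.5 + 0.07·372 = 36.54.
ΔQ = 1172 − 372 = 800; wedge = 96.54 − 36.54 = 60.
The triangle = ½ × 800 × 60 = 24000.

24000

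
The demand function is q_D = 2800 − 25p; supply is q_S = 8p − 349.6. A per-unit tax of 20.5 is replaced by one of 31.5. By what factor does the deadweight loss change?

2.361

In inverse form: demand p = 112 − 0.04q, supply p = 43.7 + 0.125q.
Competitive equilibrium: 112 − 0.04q = 43.7 + 0.125q → q* = 413.9394, p* = 95.4424.
For a per-unit tax t: Δq = t/0.165, so DWL = ½·t·(t/0.165) = t²/0.33.
At t = 20.5: DWL = 1273.485. At t = 31.5: DWL = 3006.818.
Ratio = (31.5/20.5)² = 2.361.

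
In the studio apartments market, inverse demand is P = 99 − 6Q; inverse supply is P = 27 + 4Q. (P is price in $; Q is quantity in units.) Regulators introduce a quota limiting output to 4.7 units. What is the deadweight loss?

Competitive equilibrium: 99 − 6Q = 27 + 4Q → Q* = 7.2, P* = 55.8.
At Q = 4.7: demand price = 99 − 6·4.7 = 70.8; supply price = 27 + 4·4.7 = 45.8.
ΔQ = 7.2 − 4.7 = 2.5; wedge = 70.8 − 45.8 = 25.
Welfare loss = ½ × 2.5 × 25 = $31.25.

$31.25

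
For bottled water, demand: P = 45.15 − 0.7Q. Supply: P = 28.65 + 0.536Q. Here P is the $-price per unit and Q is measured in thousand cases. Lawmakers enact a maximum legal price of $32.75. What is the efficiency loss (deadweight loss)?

Competitive equilibrium: 45.15 − 0.7Q = 28.65 + 0.536Q → Q* = 13.3495, P* = 35.8053.
At the ceiling P = 32.75, quantity supplied = (32.75 − 28.65)/0.536 = 7.6493.
Willingness to pay at Q' = 7.6493: 45.15 − 0.7·7.6493 = 39.7955.
ΔQ = 13.3495 − 7.6493 = 5.7002; wedge = 39.7955 − 32.75 = 7.0455.
Deadweight loss = ½ × 5.7002 × 7.0455 = $20.08 thousand.

$20.08 thousand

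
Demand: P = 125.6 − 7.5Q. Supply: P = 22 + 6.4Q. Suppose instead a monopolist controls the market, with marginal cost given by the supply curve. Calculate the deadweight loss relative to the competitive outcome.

47.42

Competitive equilibrium: 125.6 − 7.5Q = 22 + 6.4Q → Q* = 7.4532, P* = 69.7007.
Marginal revenue: MR = 125.6 − 15Q. Set MR = MC: 125.6 − 15Q = 22 + 6.4Q → Q_m = 4.8411.
Price P_m = 125.6 − 7.5·4.8411 = 89.2918; MC(Q_m) = 22 + 6.4·4.8411 = 52.983.
Competitive Q* = 7.4532, so ΔQ = 2.6121; wedge = 89.2918 − 52.983 = 36.3088.
Deadweight loss = ½ × 2.6121 × 36.3088 = 47.42.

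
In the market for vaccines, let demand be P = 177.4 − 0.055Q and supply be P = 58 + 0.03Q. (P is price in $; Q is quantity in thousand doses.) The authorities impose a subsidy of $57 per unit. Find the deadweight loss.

Competitive equilibrium: 177.4 − 0.055Q = 58 + 0.03Q → Q* = 1404.7059, P* = 100.1412.
The subsidy lowers effective supply by 57: P = 1 + 0.03Q.
New quantity: 177.4 − 0.055Q = 1 + 0.03Q → Q' = 2075.2941.
Overproduction ΔQ = 2075.2941 − 1404.7059 = 670.5882; wedge = subsidy = 57.
The triangle = ½ × 670.5882 × 57 = $19111.76 thousand.

$19111.76 thousand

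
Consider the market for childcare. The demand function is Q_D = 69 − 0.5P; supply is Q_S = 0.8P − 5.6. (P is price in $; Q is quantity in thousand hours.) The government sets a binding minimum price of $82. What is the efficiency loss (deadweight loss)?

$246.15 thousand

In inverse form: demand P = 138 − 2Q, supply P = 7 + 1.25Q.
Competitive equilibrium: 138 − 2Q = 7 + 1.25Q → Q* = 40.3077, P* = 57.3846.
At the floor P = 82, quantity demanded = (138 − 82)/2 = 28.
Sellers' marginal cost at Q' = 28: 7 + 1.25·28 = 42.
ΔQ = 40.3077 − 28 = 12.3077; wedge = 82 − 42 = 40.
The triangle = ½ × 12.3077 × 40 = $246.15 thousand.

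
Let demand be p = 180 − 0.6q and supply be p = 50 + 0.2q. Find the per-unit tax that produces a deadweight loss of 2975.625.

Competitive equilibrium: 180 − 0.6q = 50 + 0.2q → q* = 162.5, p* = 82.5.
A tax t gives Δq = t/0.8 and wedge t, so DWL = t²/1.6.
t²/1.6 = 2975.625 → t² = 4761 → t = 69.

69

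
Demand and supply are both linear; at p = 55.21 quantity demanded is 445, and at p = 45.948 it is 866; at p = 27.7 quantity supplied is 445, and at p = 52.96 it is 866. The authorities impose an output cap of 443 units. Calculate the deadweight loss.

Demand slope = (45.948 − 55.21)/(866 − 445) = −0.022, so p = 65 − 0.022q.
Supply slope = (52.96 − 27.7)/(866 − 445) = 0.06, so p = 1 + 0.06q.
Competitive equilibrium: 65 − 0.022q = 1 + 0.06q → q* = 780.4878, p* = 47.8293.
At q = 443: demand price = 65 − 0.022·443 = 55.254; supply price = 1 + 0.06·443 = 27.58.
Δq = 780.4878 − 443 = 337.4878; wedge = 55.254 − 27.58 = 27.674.
Welfare loss = ½ × 337.4878 × 27.674 = 4669.82.

4669.82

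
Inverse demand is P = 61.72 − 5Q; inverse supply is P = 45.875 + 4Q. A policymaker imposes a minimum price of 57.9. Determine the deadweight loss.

4.47

Competitive equilibrium: 61.72 − 5Q = 45.875 + 4Q → Q* = 1.7606, P* = 52.9172.
At the floor P = 57.9, quantity demanded = (61.72 − 57.9)/5 = 0.764.
Sellers' marginal cost at Q' = 0.764: 45.875 + 4·0.764 = 48.931.
ΔQ = 1.7606 − 0.764 = 0.9966; wedge = 57.9 − 48.931 = 8.969.
Welfare loss = ½ × 0.9966 × 8.969 = 4.47.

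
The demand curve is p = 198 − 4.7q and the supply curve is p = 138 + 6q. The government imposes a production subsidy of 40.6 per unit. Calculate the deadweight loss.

Competitive equilibrium: 198 − 4.7q = 138 + 6q → q* = 5.6075, p* = 171.6449.
The subsidy lowers effective supply by 40.6: p = 97.4 + 6q.
New quantity: 198 − 4.7q = 97.4 + 6q → q' = 9.4019.
Overproduction Δq = 9.4019 − 5.6075 = 3.7944; wedge = subsidy = 40.6.
DWL = ½ × 3.7944 × 40.6 = 77.03.

77.03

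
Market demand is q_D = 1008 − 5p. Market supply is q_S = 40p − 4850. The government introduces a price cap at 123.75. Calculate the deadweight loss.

In inverse form: demand p = 201.6 − 0.2q, supply p = 121.25 + 0.025q.
Competitive equilibrium: 201.6 − 0.2q = 121.25 + 0.025q → q* = 357.1111, p* = 130.1778.
At the ceiling p = 123.75, quantity supplied = (123.75 − 121.25)/0.025 = 100.
Willingness to pay at q' = 100: 201.6 − 0.2·100 = 181.6.
Δq = 357.1111 − 100 = 257.1111; wedge = 181.6 − 123.75 = 57.85.
Welfare loss = ½ × 257.1111 × 57.85 = 7436.94.

7436.94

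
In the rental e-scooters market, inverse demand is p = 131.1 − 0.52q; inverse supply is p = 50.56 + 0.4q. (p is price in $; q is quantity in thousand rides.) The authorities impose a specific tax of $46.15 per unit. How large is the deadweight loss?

$1157.51 thousand

Competitive equilibrium: 131.1 − 0.52q = 50.56 + 0.4q → q* = 87.5435, p* = 85.5774.
With the tax, the buyer price exceeds the seller price by 46.15: (131.1 − 0.52q) − (50.56 + 0.4q) = 46.15 → q' = 37.3804.
Δq = 87.5435 − 37.3804 = 50.1631; the wedge equals the tax, 46.15.
Welfare loss = ½ × 50.1631 × 46.15 = $1157.51 thousand.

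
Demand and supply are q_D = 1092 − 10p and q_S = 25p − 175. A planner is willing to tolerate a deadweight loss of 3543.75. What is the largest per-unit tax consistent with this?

In inverse form: demand p = 109.2 − 0.1q, supply p = 7 + 0.04q.
Competitive equilibrium: 109.2 − 0.1q = 7 + 0.04q → q* = 730, p* = 36.2.
A tax t gives Δq = t/0.14 and wedge t, so DWL = t²/0.28.
t²/0.28 = 3543.75 → t² = 992.25 → t = 31.5.

31.5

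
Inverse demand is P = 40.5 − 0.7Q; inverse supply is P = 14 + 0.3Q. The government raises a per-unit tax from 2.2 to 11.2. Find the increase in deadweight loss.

60.30

Competitive equilibrium: 40.5 − 0.7Q = 14 + 0.3Q → Q* = 26.5, P* = 21.95.
For a per-unit tax t: ΔQ = t/1, so DWL = ½·t·(t/1) = t²/2.
At t = 2.2: DWL = 2.42. At t = 11.2: DWL = 62.72.
Increase = 62.72 − 2.42 = 60.30.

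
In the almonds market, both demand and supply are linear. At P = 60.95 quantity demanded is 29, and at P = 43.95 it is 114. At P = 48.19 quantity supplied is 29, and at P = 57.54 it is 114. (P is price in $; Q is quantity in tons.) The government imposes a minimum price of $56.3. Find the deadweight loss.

Demand slope = (43.95 − 60.95)/(114 − 29) = −0.2, so P = 66.75 − 0.2Q.
Supply slope = (57.54 − 48.19)/(114 − 29) = 0.11, so P = 45 + 0.11Q.
Competitive equilibrium: 66.75 − 0.2Q = 45 + 0.11Q → Q* = 70.1613, P* = 52.7177.
At the floor P = 56.3, quantity demanded = (66.75 − 56.3)/0.2 = 52.25.
Sellers' marginal cost at Q' = 52.25: 45 + 0.11·52.25 = 50.7475.
ΔQ = 70.1613 − 52.25 = 17.9113; wedge = 56.3 − 50.7475 = 5.5525.
The triangle = ½ × 17.9113 × 5.5525 = $49.73.

$49.73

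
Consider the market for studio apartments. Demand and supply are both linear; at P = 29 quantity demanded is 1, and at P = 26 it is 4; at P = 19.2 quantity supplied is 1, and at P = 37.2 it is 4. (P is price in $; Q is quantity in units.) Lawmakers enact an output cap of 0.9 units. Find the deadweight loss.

$7.875

Demand slope = (26 − 29)/(4 − 1) = −1, so P = 30 − Q.
Supply slope = (37.2 − 19.2)/(4 − 1) = 6, so P = 13.2 + 6Q.
Competitive equilibrium: 30 − Q = 13.2 + 6Q → Q* = 2.4, P* = 27.6.
At Q = 0.9: demand price = 30 − 1·0.9 = 29.1; supply price = 13.2 + 6·0.9 = 18.6.
ΔQ = 2.4 − 0.9 = 1.5; wedge = 29.1 − 18.6 = 10.5.
Welfare loss = ½ × 1.5 × 10.5 = $7.875.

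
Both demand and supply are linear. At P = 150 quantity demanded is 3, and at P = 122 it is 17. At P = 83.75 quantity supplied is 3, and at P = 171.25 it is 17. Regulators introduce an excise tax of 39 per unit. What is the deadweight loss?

Demand slope = (122 − 150)/(17 − 3) = −2, so P = 156 − 2Q.
Supply slope = (171.25 − 83.75)/(17 − 3) = 6.25, so P = 65 + 6.25Q.
Competitive equilibrium: 156 − 2Q = 65 + 6.25Q → Q* = 11.0303, P* = 133.9394.
With the tax, the buyer price exceeds the seller price by 39: (156 − 2Q) − (65 + 6.25Q) = 39 → Q' = 6.303.
ΔQ = 11.0303 − 6.303 = 4.7273; the wedge equals the tax, 39.
The triangle = ½ × 4.7273 × 39 = 92.18.

92.18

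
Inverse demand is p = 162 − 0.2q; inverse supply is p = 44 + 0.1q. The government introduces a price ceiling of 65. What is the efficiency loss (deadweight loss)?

5041.67

Competitive equilibrium: 162 − 0.2q = 44 + 0.1q → q* = 393.3333, p* = 83.3333.
At the ceiling p = 65, quantity supplied = (65 − 44)/0.1 = 210.
Willingness to pay at q' = 210: 162 − 0.2·210 = 120.
Δq = 393.3333 − 210 = 183.3333; wedge = 120 − 65 = 55.
The triangle = ½ × 183.3333 × 55 = 5041.67.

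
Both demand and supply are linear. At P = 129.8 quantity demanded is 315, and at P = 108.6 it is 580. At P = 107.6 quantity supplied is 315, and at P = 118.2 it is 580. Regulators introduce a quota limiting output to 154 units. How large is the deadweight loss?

Demand slope = (108.6 − 129.8)/(580 − 315) = −0.08, so P = 155 − 0.08Q.
Supply slope = (118.2 − 107.6)/(580 − 315) = 0.04, so P = 95 + 0.04Q.
Competitive equilibrium: 155 − 0.08Q = 95 + 0.04Q → Q* = 500, P* = 115.
At Q = 154: demand price = 155 − 0.08·154 = 142.68; supply price = 95 + 0.04·154 = 101.16.
ΔQ = 500 − 154 = 346; wedge = 142.68 − 101.16 = 41.52.
Deadweight loss = ½ × 346 × 41.52 = 7182.96.

7182.96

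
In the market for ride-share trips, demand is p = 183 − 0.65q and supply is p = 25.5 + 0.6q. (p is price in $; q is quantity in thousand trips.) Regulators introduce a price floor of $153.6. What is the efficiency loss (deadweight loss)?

$4077.29 thousand

Competitive equilibrium: 183 − 0.65q = 25.5 + 0.6q → q* = 126, p* = 101.1.
At the floor p = 153.6, quantity demanded = (183 − 153.6)/0.65 = 45.2308.
Sellers' marginal cost at q' = 45.2308: 25.5 + 0.6·45.2308 = 52.6385.
Δq = 126 − 45.2308 = 80.7692; wedge = 153.6 − 52.6385 = 100.9615.
Welfare loss = ½ × 80.7692 × 100.9615 = $4077.29 thousand.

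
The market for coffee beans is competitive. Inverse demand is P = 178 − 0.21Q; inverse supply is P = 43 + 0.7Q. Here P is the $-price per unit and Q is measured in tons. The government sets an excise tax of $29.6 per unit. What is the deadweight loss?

Competitive equilibrium: 178 − 0.21Q = 43 + 0.7Q → Q* = 148.3516, P* = 146.8462.
With the tax, the buyer price exceeds the seller price by 29.6: (178 − 0.21Q) − (43 + 0.7Q) = 29.6 → Q' = 115.8242.
ΔQ = 148.3516 − 115.8242 = 32.5274; the wedge equals the tax, 29.6.
The triangle = ½ × 32.5274 × 29.6 = $481.41.

$481.41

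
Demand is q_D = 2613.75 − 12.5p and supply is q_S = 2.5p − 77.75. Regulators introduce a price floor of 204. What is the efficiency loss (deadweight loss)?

In inverse form: demand p = 209.1 − 0.08q, supply p = 31.1 + 0.4q.
Competitive equilibrium: 209.1 − 0.08q = 31.1 + 0.4q → q* = 370.8333, p* = 179.4333.
At the floor p = 204, quantity demanded = (209.1 − 204)/0.08 = 63.75.
Sellers' marginal cost at q' = 63.75: 31.1 + 0.4·63.75 = 56.6.
Δq = 370.8333 − 63.75 = 307.0833; wedge = 204 − 56.6 = 147.4.
Deadweight loss = ½ × 307.0833 × 147.4 = 22632.04.

22632.04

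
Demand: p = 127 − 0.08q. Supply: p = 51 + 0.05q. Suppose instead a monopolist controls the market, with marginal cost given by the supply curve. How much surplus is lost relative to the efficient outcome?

3224

Competitive equilibrium: 127 − 0.08q = 51 + 0.05q → q* = 584.6154, p* = 80.2308.
Marginal revenue: MR = 127 − 0.16q. Set MR = MC: 127 − 0.16q = 51 + 0.05q → q_m = 361.9048.
Price p_m = 127 − 0.08·361.9048 = 98.0476; MC(q_m) = 51 + 0.05·361.9048 = 69.0952.
Competitive q* = 584.6154, so Δq = 222.7106; wedge = 98.0476 − 69.0952 = 28.9524.
The triangle = ½ × 222.7106 × 28.9524 = 3224.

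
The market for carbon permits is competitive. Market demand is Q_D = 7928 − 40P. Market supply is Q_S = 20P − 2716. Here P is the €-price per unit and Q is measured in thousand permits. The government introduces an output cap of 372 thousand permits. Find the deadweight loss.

€7935 thousand

In inverse form: demand P = 198.2 − 0.025Q, supply P = 135.8 + 0.05Q.
Competitive equilibrium: 198.2 − 0.025Q = 135.8 + 0.05Q → Q* = 832, P* = 177.4.
At Q = 372: demand price = 198.2 − 0.025·372 = 188.9; supply price = 135.8 + 0.05·372 = 154.4.
ΔQ = 832 − 372 = 460; wedge = 188.9 − 154.4 = 34.5.
DWL = ½ × 460 × 34.5 = €7935 thousand.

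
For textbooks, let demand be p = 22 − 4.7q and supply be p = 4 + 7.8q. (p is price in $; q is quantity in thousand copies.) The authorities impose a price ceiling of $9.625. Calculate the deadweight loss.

Competitive equilibrium: 22 − 4.7q = 4 + 7.8q → q* = 1.44, p* = 15.232.
At the ceiling p = 9.625, quantity supplied = (9.625 − 4)/7.8 = 0.7212.
Willingness to pay at q' = 0.7212: 22 − 4.7·0.7212 = 18.6104.
Δq = 1.44 − 0.7212 = 0.7188; wedge = 18.6104 − 9.625 = 8.9854.
Welfare loss = ½ × 0.7188 × 8.9854 = $3.23 thousand.

$3.23 thousand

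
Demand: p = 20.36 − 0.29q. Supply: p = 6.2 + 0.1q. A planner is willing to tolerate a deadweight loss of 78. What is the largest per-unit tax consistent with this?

Competitive equilibrium: 20.36 − 0.29q = 6.2 + 0.1q → q* = 36.3077, p* = 9.8308.
A tax t gives Δq = t/0.39 and wedge t, so DWL = t²/0.78.
t²/0.78 = 78 → t² = 60.84 → t = 7.8.

7.8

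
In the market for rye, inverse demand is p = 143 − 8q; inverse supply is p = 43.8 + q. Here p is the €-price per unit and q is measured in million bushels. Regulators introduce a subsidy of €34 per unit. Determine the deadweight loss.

Competitive equilibrium: 143 − 8q = 43.8 + q → q* = 11.0222, p* = 54.8222.
The subsidy lowers effective supply by 34: p = 9.8 + q.
New quantity: 143 − 8q = 9.8 + q → q' = 14.8.
Overproduction Δq = 14.8 − 11.0222 = 3.7778; wedge = subsidy = 34.
The triangle = ½ × 3.7778 × 34 = €64.22 million.

€64.22 million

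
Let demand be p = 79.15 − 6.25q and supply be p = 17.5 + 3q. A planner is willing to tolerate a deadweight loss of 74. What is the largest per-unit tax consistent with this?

37

Competitive equilibrium: 79.15 − 6.25q = 17.5 + 3q → q* = 6.6649, p* = 37.4946.
A tax t gives Δq = t/9.25 and wedge t, so DWL = t²/18.5.
t²/18.5 = 74 → t² = 1369 → t = 37.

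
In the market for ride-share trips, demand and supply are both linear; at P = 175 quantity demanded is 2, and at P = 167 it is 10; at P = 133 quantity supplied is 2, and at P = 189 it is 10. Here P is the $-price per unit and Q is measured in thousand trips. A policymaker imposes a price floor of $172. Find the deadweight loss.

$20.25 thousand

Demand slope = (167 − 175)/(10 − 2) = −1, so P = 177 − Q.
Supply slope = (189 − 133)/(10 − 2) = 7, so P = 119 + 7Q.
Competitive equilibrium: 177 − Q = 119 + 7Q → Q* = 7.25, P* = 169.75.
At the floor P = 172, quantity demanded = (177 − 172)/1 = 5.
Sellers' marginal cost at Q' = 5: 119 + 7·5 = 154.
ΔQ = 7.25 − 5 = 2.25; wedge = 172 − 154 = 18.
Deadweight loss = ½ × 2.25 × 18 = $20.25 thousand.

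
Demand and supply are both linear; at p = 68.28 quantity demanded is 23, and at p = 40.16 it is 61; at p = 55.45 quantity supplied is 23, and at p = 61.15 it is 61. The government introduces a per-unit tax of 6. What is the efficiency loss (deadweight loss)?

20.22

Demand slope = (40.16 − 68.28)/(61 − 23) = −0.74, so p = 85.3 − 0.74q.
Supply slope = (61.15 − 55.45)/(61 − 23) = 0.15, so p = 52 + 0.15q.
Competitive equilibrium: 85.3 − 0.74q = 52 + 0.15q → q* = 37.4157, p* = 57.6124.
With the tax, the buyer price exceeds the seller price by 6: (85.3 − 0.74q) − (52 + 0.15q) = 6 → q' = 30.6742.
Δq = 37.4157 − 30.6742 = 6.7415; the wedge equals the tax, 6.
DWL = ½ × 6.7415 × 6 = 20.22.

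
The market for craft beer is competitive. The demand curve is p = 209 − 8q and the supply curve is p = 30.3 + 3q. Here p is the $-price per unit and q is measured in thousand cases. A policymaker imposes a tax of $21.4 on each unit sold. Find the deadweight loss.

$20.82 thousand

Competitive equilibrium: 209 − 8q = 30.3 + 3q → q* = 16.2455, p* = 79.0364.
With the tax, the buyer price exceeds the seller price by 21.4: (209 − 8q) − (30.3 + 3q) = 21.4 → q' = 14.3.
Δq = 16.2455 − 14.3 = 1.9455; the wedge equals the tax, 21.4.
The triangle = ½ × 1.9455 × 21.4 = $20.82 thousand.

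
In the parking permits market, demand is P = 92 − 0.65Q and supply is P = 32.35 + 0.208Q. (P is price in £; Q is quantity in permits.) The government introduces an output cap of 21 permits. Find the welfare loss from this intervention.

Competitive equilibrium: 92 − 0.65Q = 32.35 + 0.208Q → Q* = 69.5221, P* = 46.8106.
At Q = 21: demand price = 92 − 0.65·21 = 78.35; supply price = 32.35 + 0.208·21 = 36.718.
ΔQ = 69.5221 − 21 = 48.5221; wedge = 78.35 − 36.718 = 41.632.
Welfare loss = ½ × 48.5221 × 41.632 = £1010.04.

£1010.04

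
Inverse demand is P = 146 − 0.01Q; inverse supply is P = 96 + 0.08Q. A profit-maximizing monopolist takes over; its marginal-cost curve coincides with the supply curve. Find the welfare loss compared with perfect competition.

138.89

Competitive equilibrium: 146 − 0.01Q = 96 + 0.08Q → Q* = 555.5556, P* = 140.4444.
Marginal revenue: MR = 146 − 0.02Q. Set MR = MC: 146 − 0.02Q = 96 + 0.08Q → Q_m = 500.
Price P_m = 146 − 0.01·500 = 141; MC(Q_m) = 96 + 0.08·500 = 136.
Competitive Q* = 555.5556, so ΔQ = 55.5556; wedge = 141 − 136 = 5.
Welfare loss = ½ × 55.5556 × 5 = 138.89.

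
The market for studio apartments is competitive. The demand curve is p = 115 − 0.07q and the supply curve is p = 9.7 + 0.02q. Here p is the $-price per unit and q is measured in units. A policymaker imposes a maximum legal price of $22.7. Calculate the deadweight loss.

Competitive equilibrium: 115 − 0.07q = 9.7 + 0.02q → q* = 1170, p* = 33.1.
At the ceiling p = 22.7, quantity supplied = (22.7 − 9.7)/0.02 = 650.
Willingness to pay at q' = 650: 115 − 0.07·650 = 69.5.
Δq = 1170 − 650 = 520; wedge = 69.5 − 22.7 = 46.8.
Welfare loss = ½ × 520 × 46.8 = $12168.

$12168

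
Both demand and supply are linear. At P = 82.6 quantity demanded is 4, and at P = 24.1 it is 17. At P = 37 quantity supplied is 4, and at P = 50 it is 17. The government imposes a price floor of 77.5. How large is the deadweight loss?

140.88

Demand slope = (24.1 − 82.6)/(17 − 4) = −4.5, so P = 100.6 − 4.5Q.
Supply slope = (50 − 37)/(17 − 4) = 1, so P = 33 + Q.
Competitive equilibrium: 100.6 − 4.5Q = 33 + Q → Q* = 12.290909, P* = 45.290909.
At the floor P = 77.5, quantity demanded = (100.6 − 77.5)/4.5 = 5.133333.
Sellers' marginal cost at Q' = 5.133333: 33 + 1·5.133333 = 38.133333.
ΔQ = 12.290909 − 5.133333 = 7.157576; wedge = 77.5 − 38.133333 = 39.366667.
DWL = ½ × 7.157576 × 39.366667 = 140.88.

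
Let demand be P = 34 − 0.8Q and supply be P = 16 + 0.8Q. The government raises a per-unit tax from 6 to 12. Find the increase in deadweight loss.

Competitive equilibrium: 34 − 0.8Q = 16 + 0.8Q → Q* = 11.25, P* = 25.
For a per-unit tax t: ΔQ = t/1.6, so DWL = ½·t·(t/1.6) = t²/3.2.
At t = 6: DWL = 11.25. At t = 12: DWL = 45.
Increase = 45 − 11.25 = 33.75.

33.75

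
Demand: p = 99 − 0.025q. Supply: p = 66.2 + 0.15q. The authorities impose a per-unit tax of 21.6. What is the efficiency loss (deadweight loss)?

1333.03

Competitive equilibrium: 99 − 0.025q = 66.2 + 0.15q → q* = 187.4286, p* = 94.3143.
With the tax, the buyer price exceeds the seller price by 21.6: (99 − 0.025q) − (66.2 + 0.15q) = 21.6 → q' = 64.
Δq = 187.4286 − 64 = 123.4286; the wedge equals the tax, 21.6.
DWL = ½ × 123.4286 × 21.6 = 1333.03.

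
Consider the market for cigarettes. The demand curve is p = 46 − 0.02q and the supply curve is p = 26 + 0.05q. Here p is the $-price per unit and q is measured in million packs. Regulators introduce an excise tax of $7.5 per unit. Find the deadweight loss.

Competitive equilibrium: 46 − 0.02q = 26 + 0.05q → q* = 285.7143, p* = 40.2857.
With the tax, the buyer price exceeds the seller price by 7.5: (46 − 0.02q) − (26 + 0.05q) = 7.5 → q' = 178.5714.
Δq = 285.7143 − 178.5714 = 107.1429; the wedge equals the tax, 7.5.
The triangle = ½ × 107.1429 × 7.5 = $401.79 million.

$401.79 million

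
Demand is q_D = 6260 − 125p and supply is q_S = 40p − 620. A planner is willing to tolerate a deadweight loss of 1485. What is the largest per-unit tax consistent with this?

9.9

In inverse form: demand p = 50.08 − 0.008q, supply p = 15.5 + 0.025q.
Competitive equilibrium: 50.08 − 0.008q = 15.5 + 0.025q → q* = 1047.8788, p* = 41.697.
A tax t gives Δq = t/0.033 and wedge t, so DWL = t²/0.066.
t²/0.066 = 1485 → t² = 98.01 → t = 9.9.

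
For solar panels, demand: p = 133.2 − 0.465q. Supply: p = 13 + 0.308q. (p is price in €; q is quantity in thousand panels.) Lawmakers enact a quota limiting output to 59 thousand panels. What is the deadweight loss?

Competitive equilibrium: 133.2 − 0.465q = 13 + 0.308q → q* = 155.4981, p* = 60.8934.
At q = 59: demand price = 133.2 − 0.465·59 = 105.765; supply price = 13 + 0.308·59 = 31.172.
Δq = 155.4981 − 59 = 96.4981; wedge = 105.765 − 31.172 = 74.593.
Welfare loss = ½ × 96.4981 × 74.593 = €3599.04 thousand.

€3599.04 thousand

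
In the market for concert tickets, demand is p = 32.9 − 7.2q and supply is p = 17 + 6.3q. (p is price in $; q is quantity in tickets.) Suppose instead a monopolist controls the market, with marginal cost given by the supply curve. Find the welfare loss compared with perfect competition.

Competitive equilibrium: 32.9 − 7.2q = 17 + 6.3q → q* = 1.1778, p* = 24.42.
Marginal revenue: MR = 32.9 − 14.4q. Set MR = MC: 32.9 − 14.4q = 17 + 6.3q → q_m = 0.7681.
Price p_m = 32.9 − 7.2·0.7681 = 27.3697; MC(q_m) = 17 + 6.3·0.7681 = 21.839.
Competitive q* = 1.1778, so Δq = 0.4097; wedge = 27.3697 − 21.839 = 5.5307.
Deadweight loss = ½ × 0.4097 × 5.5307 = $1.13.

$1.13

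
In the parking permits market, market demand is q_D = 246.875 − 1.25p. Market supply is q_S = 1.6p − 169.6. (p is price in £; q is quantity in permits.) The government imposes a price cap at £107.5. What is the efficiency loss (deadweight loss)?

In inverse form: demand p = 197.5 − 0.8q, supply p = 106 + 0.625q.
Competitive equilibrium: 197.5 − 0.8q = 106 + 0.625q → q* = 64.21053, p* = 146.13158.
At the ceiling p = 107.5, quantity supplied = (107.5 − 106)/0.625 = 2.4.
Willingness to pay at q' = 2.4: 197.5 − 0.8·2.4 = 195.58.
Δq = 64.21053 − 2.4 = 61.81053; wedge = 195.58 − 107.5 = 88.08.
Welfare loss = ½ × 61.81053 × 88.08 = £2722.14.

£2722.14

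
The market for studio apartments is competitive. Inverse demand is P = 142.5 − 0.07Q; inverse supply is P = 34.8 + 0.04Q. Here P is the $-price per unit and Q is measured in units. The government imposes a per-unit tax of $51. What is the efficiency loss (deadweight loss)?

Competitive equilibrium: 142.5 − 0.07Q = 34.8 + 0.04Q → Q* = 979.0909, P* = 73.9636.
With the tax, the buyer price exceeds the seller price by 51: (142.5 − 0.07Q) − (34.8 + 0.04Q) = 51 → Q' = 515.4545.
ΔQ = 979.0909 − 515.4545 = 463.6364; the wedge equals the tax, 51.
The triangle = ½ × 463.6364 × 51 = $11822.73.

$11822.73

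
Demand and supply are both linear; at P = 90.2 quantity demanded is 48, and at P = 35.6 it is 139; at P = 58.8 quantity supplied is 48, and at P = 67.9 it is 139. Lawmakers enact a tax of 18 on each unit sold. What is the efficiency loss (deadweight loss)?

Demand slope = (35.6 − 90.2)/(139 − 48) = −0.6, so P = 119 − 0.6Q.
Supply slope = (67.9 − 58.8)/(139 − 48) = 0.1, so P = 54 + 0.1Q.
Competitive equilibrium: 119 − 0.6Q = 54 + 0.1Q → Q* = 92.8571, P* = 63.2857.
With the tax, the buyer price exceeds the seller price by 18: (119 − 0.6Q) − (54 + 0.1Q) = 18 → Q' = 67.1429.
ΔQ = 92.8571 − 67.1429 = 25.7142; the wedge equals the tax, 18.
Deadweight loss = ½ × 25.7142 × 18 = 231.43.

231.43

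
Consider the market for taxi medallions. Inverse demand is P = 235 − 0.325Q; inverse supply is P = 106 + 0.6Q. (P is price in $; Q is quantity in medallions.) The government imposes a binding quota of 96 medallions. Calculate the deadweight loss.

Competitive equilibrium: 235 − 0.325Q = 106 + 0.6Q → Q* = 139.4595, P* = 189.6757.
At Q = 96: demand price = 235 − 0.325·96 = 203.8; supply price = 106 + 0.6·96 = 163.6.
ΔQ = 139.4595 − 96 = 43.4595; wedge = 203.8 − 163.6 = 40.2.
DWL = ½ × 43.4595 × 40.2 = $873.54.

$873.54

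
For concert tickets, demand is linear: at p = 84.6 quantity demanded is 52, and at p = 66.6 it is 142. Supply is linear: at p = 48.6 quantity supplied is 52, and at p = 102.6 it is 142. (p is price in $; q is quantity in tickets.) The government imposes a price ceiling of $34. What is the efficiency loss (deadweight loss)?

$1922.84

Demand slope = (66.6 − 84.6)/(142 − 52) = −0.2, so p = 95 − 0.2q.
Supply slope = (102.6 − 48.6)/(142 − 52) = 0.6, so p = 17.4 + 0.6q.
Competitive equilibrium: 95 − 0.2q = 17.4 + 0.6q → q* = 97, p* = 75.6.
At the ceiling p = 34, quantity supplied = (34 − 17.4)/0.6 = 27.6667.
Willingness to pay at q' = 27.6667: 95 − 0.2·27.6667 = 89.4667.
Δq = 97 − 27.6667 = 69.3333; wedge = 89.4667 − 34 = 55.4667.
The triangle = ½ × 69.3333 × 55.4667 = $1922.84.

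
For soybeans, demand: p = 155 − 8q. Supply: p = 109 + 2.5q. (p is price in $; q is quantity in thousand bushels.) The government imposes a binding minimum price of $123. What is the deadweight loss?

$0.76 thousand

Competitive equilibrium: 155 − 8q = 109 + 2.5q → q* = 4.381, p* = 119.9524.
At the floor p = 123, quantity demanded = (155 − 123)/8 = 4.
Sellers' marginal cost at q' = 4: 109 + 2.5·4 = 119.
Δq = 4.381 − 4 = 0.381; wedge = 123 − 119 = 4.
Welfare loss = ½ × 0.381 × 4 = $0.76 thousand.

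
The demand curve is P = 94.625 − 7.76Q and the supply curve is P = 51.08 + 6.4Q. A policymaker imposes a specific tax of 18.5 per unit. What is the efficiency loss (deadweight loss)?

Competitive equilibrium: 94.625 − 7.76Q = 51.08 + 6.4Q → Q* = 3.0752, P* = 70.7614.
With the tax, the buyer price exceeds the seller price by 18.5: (94.625 − 7.76Q) − (51.08 + 6.4Q) = 18.5 → Q' = 1.7687.
ΔQ = 3.0752 − 1.7687 = 1.3065; the wedge equals the tax, 18.5.
The triangle = ½ × 1.3065 × 18.5 = 12.09.

12.09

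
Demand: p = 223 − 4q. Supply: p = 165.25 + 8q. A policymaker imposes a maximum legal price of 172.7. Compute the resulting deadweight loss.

Competitive equilibrium: 223 − 4q = 165.25 + 8q → q* = 4.8125, p* = 203.75.
At the ceiling p = 172.7, quantity supplied = (172.7 − 165.25)/8 = 0.9313.
Willingness to pay at q' = 0.9313: 223 − 4·0.9313 = 219.2748.
Δq = 4.8125 − 0.9313 = 3.8812; wedge = 219.2748 − 172.7 = 46.5748.
The triangle = ½ × 3.8812 × 46.5748 = 90.38.

90.38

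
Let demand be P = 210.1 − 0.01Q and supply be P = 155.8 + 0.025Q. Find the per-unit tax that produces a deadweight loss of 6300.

Competitive equilibrium: 210.1 − 0.01Q = 155.8 + 0.025Q → Q* = 1551.4286, P* = 194.5857.
A tax t gives ΔQ = t/0.035 and wedge t, so DWL = t²/0.07.
t²/0.07 = 6300 → t² = 441 → t = 21.

21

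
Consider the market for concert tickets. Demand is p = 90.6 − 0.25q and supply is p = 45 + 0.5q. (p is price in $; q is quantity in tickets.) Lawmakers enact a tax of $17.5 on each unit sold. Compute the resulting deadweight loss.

$204.17

Competitive equilibrium: 90.6 − 0.25q = 45 + 0.5q → q* = 60.8, p* = 75.4.
With the tax, the buyer price exceeds the seller price by 17.5: (90.6 − 0.25q) − (45 + 0.5q) = 17.5 → q' = 37.4667.
Δq = 60.8 − 37.4667 = 23.3333; the wedge equals the tax, 17.5.
Welfare loss = ½ × 23.3333 × 17.5 = $204.17.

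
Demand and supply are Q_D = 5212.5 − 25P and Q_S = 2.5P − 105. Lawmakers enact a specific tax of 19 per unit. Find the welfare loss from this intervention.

In inverse form: demand P = 208.5 − 0.04Q, supply P = 42 + 0.4Q.
Competitive equilibrium: 208.5 − 0.04Q = 42 + 0.4Q → Q* = 378.4091, P* = 193.3636.
With the tax, the buyer price exceeds the seller price by 19: (208.5 − 0.04Q) − (42 + 0.4Q) = 19 → Q' = 335.2273.
ΔQ = 378.4091 − 335.2273 = 43.1818; the wedge equals the tax, 19.
Deadweight loss = ½ × 43.1818 × 19 = 410.23.

410.23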